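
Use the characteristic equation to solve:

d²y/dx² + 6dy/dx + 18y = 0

Characteristic equation: r² + 6r + 18 = 0
Roots: r = -3 ± 3i (complex conjugates)
General solution: y = e^(-3x)(C₁cos(3x) + C₂sin(3x))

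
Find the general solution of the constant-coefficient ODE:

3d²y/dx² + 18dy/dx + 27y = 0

Characteristic equation: 3r² + 18r + 27 = 0
Divide by 3: r² + 6r + 9 = 0
Factored: (r + 3)² = 0
Repeated root: r = -3
General solution: y = (C₁ + C₂x)e^(-3x)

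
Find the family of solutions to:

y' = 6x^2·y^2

Separating variables and integrating:
-1/y = 2x^3 + C

General solution: y^-1 = -2x^3 + C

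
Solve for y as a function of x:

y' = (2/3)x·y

Separating variables and integrating:
ln|y| = x^2/3 + C

General solution: y = Ce^(x^2/3)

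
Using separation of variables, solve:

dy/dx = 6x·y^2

Separating variables and integrating:
-1/y = 3x^2 + C

General solution: y^-1 = -3x^2 + C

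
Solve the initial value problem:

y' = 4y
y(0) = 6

General solution: y = Ce^(4x)
Applying IC y(0) = 6:
Particular solution: y = 6e^(4x)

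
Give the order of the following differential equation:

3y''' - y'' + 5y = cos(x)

The order is 3 (highest derivative is of order 3).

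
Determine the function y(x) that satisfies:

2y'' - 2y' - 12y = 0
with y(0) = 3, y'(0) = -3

General solution: y = C₁e^(3x) + C₂e^(-2x)
Applying ICs: C₁ = 3/5, C₂ = 12/5
Particular solution: y = (3/5)e^(3x) + (12/5)e^(-2x)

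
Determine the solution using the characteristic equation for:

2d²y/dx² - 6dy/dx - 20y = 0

Characteristic equation: 2r² - 6r - 20 = 0
Divide by 2: r² - 3r - 10 = 0
Roots: r = 5, -2 (distinct real)
General solution: y = C₁e^(5x) + C₂e^(-2x)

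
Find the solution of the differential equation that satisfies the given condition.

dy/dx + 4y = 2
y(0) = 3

General solution: y = 1/2 + Ce^(-4x)
Applying y(0) = 3: C = 3 - 1/2 = 5/2
Particular solution: y = 1/2 + (5/2)e^(-4x)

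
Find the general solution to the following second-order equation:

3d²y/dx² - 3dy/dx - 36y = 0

Characteristic equation: 3r² - 3r - 36 = 0
Divide by 3: r² - r - 12 = 0
Roots: r = 4, -3 (distinct real)
General solution: y = C₁e^(4x) + C₂e^(-3x)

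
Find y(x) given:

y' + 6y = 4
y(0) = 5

General solution: y = 2/3 + Ce^(-6x)
Applying y(0) = 5: C = 5 - 2/3 = 13/3
Particular solution: y = 2/3 + (13/3)e^(-6x)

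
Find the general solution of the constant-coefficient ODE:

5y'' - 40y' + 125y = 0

Characteristic equation: 5r² - 40r + 125 = 0
Divide by 5: r² - 8r + 25 = 0
Roots: r = 4 ± 3i (complex conjugates)
General solution: y = e^(4x)(C₁cos(3x) + C₂sin(3x))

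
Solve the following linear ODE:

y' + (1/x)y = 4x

Using integrating factor method:

General solution: y = (4/3)x^2 + C/x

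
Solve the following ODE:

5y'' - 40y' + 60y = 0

Characteristic equation: 5r² - 40r + 60 = 0
Divide by 5: r² - 8r + 12 = 0
Roots: r = 2, 6 (distinct real)
General solution: y = C₁e^(2x) + C₂e^(6x)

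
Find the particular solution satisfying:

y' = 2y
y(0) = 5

General solution: y = Ce^(2x)
Applying IC y(0) = 5:
Particular solution: y = 5e^(2x)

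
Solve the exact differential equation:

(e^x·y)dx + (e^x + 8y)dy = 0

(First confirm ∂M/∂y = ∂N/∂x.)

Verify exactness: ∂M/∂y = ∂N/∂x ✓
Find F(x,y) such that ∂F/∂x = M, ∂F/∂y = N
Solution: e^x·y + 4y² = C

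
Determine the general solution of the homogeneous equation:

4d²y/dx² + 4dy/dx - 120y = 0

Characteristic equation: 4r² + 4r - 120 = 0
Divide by 4: r² + r - 30 = 0
Roots: r = 5, -6 (distinct real)
General solution: y = C₁e^(5x) + C₂e^(-6x)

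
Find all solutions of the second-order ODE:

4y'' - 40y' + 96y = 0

Characteristic equation: 4r² - 40r + 96 = 0
Divide by 4: r² - 10r + 24 = 0
Roots: r = 6, 4 (distinct real)
General solution: y = C₁e^(6x) + C₂e^(4x)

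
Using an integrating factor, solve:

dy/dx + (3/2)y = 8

Using integrating factor method:

General solution: y = 16/3 + Ce^(-3x/2)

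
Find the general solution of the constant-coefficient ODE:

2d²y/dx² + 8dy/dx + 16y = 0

Characteristic equation: 2r² + 8r + 16 = 0
Divide by 2: r² + 4r + 8 = 0
Roots: r = -2 ± 2i (complex conjugates)
General solution: y = e^(-2x)(C₁cos(2x) + C₂sin(2x))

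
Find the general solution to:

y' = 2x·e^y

Separating variables and integrating:
-e^(-y) = x² + C

General solution: y = -ln(C - x²)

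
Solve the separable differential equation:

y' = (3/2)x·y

Separating variables and integrating:
ln|y| = 3x^2/4 + C

General solution: y = Ce^(3x^2/4)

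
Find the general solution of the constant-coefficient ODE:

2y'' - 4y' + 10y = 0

Characteristic equation: 2r² - 4r + 10 = 0
Divide by 2: r² - 2r + 5 = 0
Roots: r = 1 ± 2i (complex conjugates)
General solution: y = e^x(C₁cos(2x) + C₂sin(2x))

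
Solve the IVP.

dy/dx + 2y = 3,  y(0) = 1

General solution: y = 3/2 + Ce^(-2x)
Applying y(0) = 1: C = 1 - 3/2 = -1/2
Particular solution: y = 3/2 - (1/2)e^(-2x)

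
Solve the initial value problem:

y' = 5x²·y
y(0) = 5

General solution: y = Ce^(5x³/3)
Applying IC y(0) = 5:
Particular solution: y = 5e^(5x³/3)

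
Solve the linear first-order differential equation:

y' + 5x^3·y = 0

Using integrating factor method:

General solution: y = Ce^(-5x^4/4)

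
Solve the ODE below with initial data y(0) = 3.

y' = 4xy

General solution: y = Ce^(2x²)
Applying IC y(0) = 3:
Particular solution: y = 3e^(2x²)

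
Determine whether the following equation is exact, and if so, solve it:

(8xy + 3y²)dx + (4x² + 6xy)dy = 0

Verify exactness: ∂M/∂y = ∂N/∂x ✓
Find F(x,y) such that ∂F/∂x = M, ∂F/∂y = N
Solution: 4x²y + 3xy² = C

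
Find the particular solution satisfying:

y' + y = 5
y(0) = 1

General solution: y = 5 + Ce^(-x)
Applying y(0) = 1: C = 1 - 5 = -4
Particular solution: y = 5 - 4e^(-x)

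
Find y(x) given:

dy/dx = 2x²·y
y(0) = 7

General solution: y = Ce^(2x³/3)
Applying IC y(0) = 7:
Particular solution: y = 7e^(2x³/3)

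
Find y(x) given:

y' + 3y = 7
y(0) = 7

General solution: y = 7/3 + Ce^(-3x)
Applying y(0) = 7: C = 7 - 7/3 = 14/3
Particular solution: y = 7/3 + (14/3)e^(-3x)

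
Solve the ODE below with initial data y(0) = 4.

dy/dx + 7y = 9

General solution: y = 9/7 + Ce^(-7x)
Applying y(0) = 4: C = 4 - 9/7 = 19/7
Particular solution: y = 9/7 + (19/7)e^(-7x)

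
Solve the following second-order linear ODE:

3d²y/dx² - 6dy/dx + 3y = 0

Characteristic equation: 3r² - 6r + 3 = 0
Divide by 3: r² - 2r + 1 = 0
Factored: (r - 1)² = 0
Repeated root: r = 1
General solution: y = (C₁ + C₂x)e^x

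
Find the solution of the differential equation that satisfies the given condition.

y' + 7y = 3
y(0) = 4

General solution: y = 3/7 + Ce^(-7x)
Applying y(0) = 4: C = 4 - 3/7 = 25/7
Particular solution: y = 3/7 + (25/7)e^(-7x)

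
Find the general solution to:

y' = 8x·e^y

Separating variables and integrating:
-e^(-y) = 4x² + C

General solution: y = -ln(C - 4x²)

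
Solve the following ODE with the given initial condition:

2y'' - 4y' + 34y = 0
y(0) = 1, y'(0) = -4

General solution: y = e^x(C₁cos(4x) + C₂sin(4x))
Complex roots r = 1 ± 4i
Applying ICs: C₁ = 1, C₂ = -5/4
Particular solution: y = e^x(cos(4x) - (5/4)sin(4x))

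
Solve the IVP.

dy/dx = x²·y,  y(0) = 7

General solution: y = Ce^(x³/3)
Applying IC y(0) = 7:
Particular solution: y = 7e^(x³/3)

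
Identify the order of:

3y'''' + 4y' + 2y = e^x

The order is 4 (highest derivative is of order 4).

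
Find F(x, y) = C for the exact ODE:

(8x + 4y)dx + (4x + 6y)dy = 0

Verify exactness: ∂M/∂y = ∂N/∂x ✓
Find F(x,y) such that ∂F/∂x = M, ∂F/∂y = N
Solution: 4x² + 4xy + 3y² = C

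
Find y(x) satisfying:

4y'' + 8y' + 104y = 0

Characteristic equation: 4r² + 8r + 104 = 0
Divide by 4: r² + 2r + 26 = 0
Roots: r = -1 ± 5i (complex conjugates)
General solution: y = e^(-x)(C₁cos(5x) + C₂sin(5x))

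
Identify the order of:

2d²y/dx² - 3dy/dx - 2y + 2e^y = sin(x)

The order is 2 (highest derivative is of order 2).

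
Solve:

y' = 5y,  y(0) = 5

General solution: y = Ce^(5x)
Applying IC y(0) = 5:
Particular solution: y = 5e^(5x)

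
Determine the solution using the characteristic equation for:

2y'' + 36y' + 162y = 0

Characteristic equation: 2r² + 36r + 162 = 0
Divide by 2: r² + 18r + 81 = 0
Factored: (r + 9)² = 0
Repeated root: r = -9
General solution: y = (C₁ + C₂x)e^(-9x)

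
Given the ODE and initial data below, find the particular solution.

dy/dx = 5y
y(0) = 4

General solution: y = Ce^(5x)
Applying IC y(0) = 4:
Particular solution: y = 4e^(5x)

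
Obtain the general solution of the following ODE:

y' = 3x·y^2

Separating variables and integrating:
-1/y = 3x^2/2 + C

General solution: y^-1 = (-3/2)x^2 + C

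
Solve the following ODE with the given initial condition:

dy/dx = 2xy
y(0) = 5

General solution: y = Ce^(x²)
Applying IC y(0) = 5:
Particular solution: y = 5e^(x²)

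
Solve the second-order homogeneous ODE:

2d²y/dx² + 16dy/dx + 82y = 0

Characteristic equation: 2r² + 16r + 82 = 0
Divide by 2: r² + 8r + 41 = 0
Roots: r = -4 ± 5i (complex conjugates)
General solution: y = e^(-4x)(C₁cos(5x) + C₂sin(5x))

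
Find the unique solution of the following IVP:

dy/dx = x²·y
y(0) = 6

General solution: y = Ce^(x³/3)
Applying IC y(0) = 6:
Particular solution: y = 6e^(x³/3)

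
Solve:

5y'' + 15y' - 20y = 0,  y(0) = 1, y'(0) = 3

General solution: y = C₁e^x + C₂e^(-4x)
Applying ICs: C₁ = 7/5, C₂ = -2/5
Particular solution: y = (7/5)e^x - (2/5)e^(-4x)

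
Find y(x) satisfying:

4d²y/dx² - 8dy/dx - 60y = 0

Characteristic equation: 4r² - 8r - 60 = 0
Divide by 4: r² - 2r - 15 = 0
Roots: r = 5, -3 (distinct real)
General solution: y = C₁e^(5x) + C₂e^(-3x)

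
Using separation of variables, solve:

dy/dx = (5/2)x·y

Separating variables and integrating:
ln|y| = 5x^2/4 + C

General solution: y = Ce^(5x^2/4)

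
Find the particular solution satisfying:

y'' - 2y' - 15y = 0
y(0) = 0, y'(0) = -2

General solution: y = C₁e^(5x) + C₂e^(-3x)
Applying ICs: C₁ = -1/4, C₂ = 1/4
Particular solution: y = -(1/4)e^(5x) + (1/4)e^(-3x)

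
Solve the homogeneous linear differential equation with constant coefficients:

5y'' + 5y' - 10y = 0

Characteristic equation: 5r² + 5r - 10 = 0
Divide by 5: r² + r - 2 = 0
Roots: r = 1, -2 (distinct real)
General solution: y = C₁e^x + C₂e^(-2x)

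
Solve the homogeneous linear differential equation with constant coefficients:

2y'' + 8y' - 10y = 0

Characteristic equation: 2r² + 8r - 10 = 0
Divide by 2: r² + 4r - 5 = 0
Roots: r = 1, -5 (distinct real)
General solution: y = C₁e^x + C₂e^(-5x)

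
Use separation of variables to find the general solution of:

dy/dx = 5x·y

Separating variables and integrating:
ln|y| = 5x^2/2 + C

General solution: y = Ce^(5x^2/2)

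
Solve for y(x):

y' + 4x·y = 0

Using integrating factor method:

General solution: y = Ce^(-2x^2)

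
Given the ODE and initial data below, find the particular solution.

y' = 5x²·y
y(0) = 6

General solution: y = Ce^(5x³/3)
Applying IC y(0) = 6:
Particular solution: y = 6e^(5x³/3)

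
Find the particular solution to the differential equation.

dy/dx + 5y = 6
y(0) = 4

General solution: y = 6/5 + Ce^(-5x)
Applying y(0) = 4: C = 4 - 6/5 = 14/5
Particular solution: y = 6/5 + (14/5)e^(-5x)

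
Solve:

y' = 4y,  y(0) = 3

General solution: y = Ce^(4x)
Applying IC y(0) = 3:
Particular solution: y = 3e^(4x)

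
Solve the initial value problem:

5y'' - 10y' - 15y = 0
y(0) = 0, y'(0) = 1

General solution: y = C₁e^(3x) + C₂e^(-x)
Applying ICs: C₁ = 1/4, C₂ = -1/4
Particular solution: y = (1/4)e^(3x) - (1/4)e^(-x)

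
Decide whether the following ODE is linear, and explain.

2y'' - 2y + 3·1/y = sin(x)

Nonlinear (1/y term)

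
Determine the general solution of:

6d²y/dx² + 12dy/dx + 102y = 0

Characteristic equation: 6r² + 12r + 102 = 0
Divide by 6: r² + 2r + 17 = 0
Roots: r = -1 ± 4i (complex conjugates)
General solution: y = e^(-x)(C₁cos(4x) + C₂sin(4x))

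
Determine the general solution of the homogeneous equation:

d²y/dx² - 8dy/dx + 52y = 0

Characteristic equation: r² - 8r + 52 = 0
Roots: r = 4 ± 6i (complex conjugates)
General solution: y = e^(4x)(C₁cos(6x) + C₂sin(6x))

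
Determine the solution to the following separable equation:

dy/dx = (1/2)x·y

Separating variables and integrating:
ln|y| = x^2/4 + C

General solution: y = Ce^(x^2/4)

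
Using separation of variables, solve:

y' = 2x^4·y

Separating variables and integrating:
ln|y| = 2x^5/5 + C

General solution: y = Ce^(2x^5/5)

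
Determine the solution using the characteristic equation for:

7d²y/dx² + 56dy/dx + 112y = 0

Characteristic equation: 7r² + 56r + 112 = 0
Divide by 7: r² + 8r + 16 = 0
Factored: (r + 4)² = 0
Repeated root: r = -4
General solution: y = (C₁ + C₂x)e^(-4x)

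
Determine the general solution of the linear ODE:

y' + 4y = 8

Using integrating factor method:

General solution: y = 2 + Ce^(-4x)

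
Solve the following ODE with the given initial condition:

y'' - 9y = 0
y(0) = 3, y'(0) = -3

General solution: y = C₁e^(3x) + C₂e^(-3x)
Applying ICs: C₁ = 1, C₂ = 2
Particular solution: y = e^(3x) + 2e^(-3x)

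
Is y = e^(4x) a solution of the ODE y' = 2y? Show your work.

Verification:
y = e^(4x)
y' = 4e^(4x)
But 2y = 2e^(4x)
y' ≠ 2y — the derivative does not match

No, it is not a solution.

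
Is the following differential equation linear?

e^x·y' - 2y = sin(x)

Yes. Linear (y and its derivatives appear to the first power only, no products of y terms)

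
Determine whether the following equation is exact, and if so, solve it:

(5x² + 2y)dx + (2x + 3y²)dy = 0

Verify exactness: ∂M/∂y = ∂N/∂x ✓
Find F(x,y) such that ∂F/∂x = M, ∂F/∂y = N
Solution: 5x³/3 + 2xy + y³ = C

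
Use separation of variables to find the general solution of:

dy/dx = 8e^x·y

Separating variables and integrating:
ln|y| = 8e^x + C

General solution: y = Ce^(8e^x)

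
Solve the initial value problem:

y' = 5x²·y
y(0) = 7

General solution: y = Ce^(5x³/3)
Applying IC y(0) = 7:
Particular solution: y = 7e^(5x³/3)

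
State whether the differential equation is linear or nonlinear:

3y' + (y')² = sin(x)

Nonlinear ((y')² term)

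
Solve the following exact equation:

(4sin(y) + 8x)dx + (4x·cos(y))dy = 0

Verify exactness: ∂M/∂y = ∂N/∂x ✓
Find F(x,y) such that ∂F/∂x = M, ∂F/∂y = N
Solution: 4x·sin(y) + 4x² = C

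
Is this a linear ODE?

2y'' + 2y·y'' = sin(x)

No. Nonlinear (y·y'' term)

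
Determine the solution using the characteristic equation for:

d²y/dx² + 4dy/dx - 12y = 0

Characteristic equation: r² + 4r - 12 = 0
Roots: r = 2, -6 (distinct real)
General solution: y = C₁e^(2x) + C₂e^(-6x)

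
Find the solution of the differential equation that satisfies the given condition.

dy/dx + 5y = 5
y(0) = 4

General solution: y = 1 + Ce^(-5x)
Applying y(0) = 4: C = 4 - 1 = 3
Particular solution: y = 1 + 3e^(-5x)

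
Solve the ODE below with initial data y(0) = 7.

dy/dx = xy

General solution: y = Ce^(x²/2)
Applying IC y(0) = 7:
Particular solution: y = 7e^(x²/2)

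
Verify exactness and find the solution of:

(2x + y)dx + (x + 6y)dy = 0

Verify exactness: ∂M/∂y = ∂N/∂x ✓
Find F(x,y) such that ∂F/∂x = M, ∂F/∂y = N
Solution: x² + xy + 3y² = C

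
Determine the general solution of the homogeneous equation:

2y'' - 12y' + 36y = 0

Characteristic equation: 2r² - 12r + 36 = 0
Divide by 2: r² - 6r + 18 = 0
Roots: r = 3 ± 3i (complex conjugates)
General solution: y = e^(3x)(C₁cos(3x) + C₂sin(3x))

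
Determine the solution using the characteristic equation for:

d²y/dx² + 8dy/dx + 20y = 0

Characteristic equation: r² + 8r + 20 = 0
Roots: r = -4 ± 2i (complex conjugates)
General solution: y = e^(-4x)(C₁cos(2x) + C₂sin(2x))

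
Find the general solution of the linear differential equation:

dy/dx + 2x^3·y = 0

Using integrating factor method:

General solution: y = Ce^(-x^4/2)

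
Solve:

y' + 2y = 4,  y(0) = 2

General solution: y = 2 + Ce^(-2x)
Applying y(0) = 2: C = 2 - 2 = 0
Particular solution: y = 2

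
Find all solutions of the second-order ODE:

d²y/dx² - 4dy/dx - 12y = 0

Characteristic equation: r² - 4r - 12 = 0
Roots: r = 6, -2 (distinct real)
General solution: y = C₁e^(6x) + C₂e^(-2x)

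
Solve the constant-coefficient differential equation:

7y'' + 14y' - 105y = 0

Characteristic equation: 7r² + 14r - 105 = 0
Divide by 7: r² + 2r - 15 = 0
Roots: r = 3, -5 (distinct real)
General solution: y = C₁e^(3x) + C₂e^(-5x)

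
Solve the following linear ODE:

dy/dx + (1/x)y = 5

Using integrating factor method:

General solution: y = (5/2)x + C/x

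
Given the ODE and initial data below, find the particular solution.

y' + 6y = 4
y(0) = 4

General solution: y = 2/3 + Ce^(-6x)
Applying y(0) = 4: C = 4 - 2/3 = 10/3
Particular solution: y = 2/3 + (10/3)e^(-6x)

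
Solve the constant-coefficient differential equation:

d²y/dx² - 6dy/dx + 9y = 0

Characteristic equation: r² - 6r + 9 = 0
Factored: (r - 3)² = 0
Repeated root: r = 3
General solution: y = (C₁ + C₂x)e^(3x)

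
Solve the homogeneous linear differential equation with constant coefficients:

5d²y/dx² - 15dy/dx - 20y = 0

Characteristic equation: 5r² - 15r - 20 = 0
Divide by 5: r² - 3r - 4 = 0
Roots: r = 4, -1 (distinct real)
General solution: y = C₁e^(4x) + C₂e^(-x)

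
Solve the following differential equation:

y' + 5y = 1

Using integrating factor method:

General solution: y = 1/5 + Ce^(-5x)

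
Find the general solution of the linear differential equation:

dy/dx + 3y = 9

Using integrating factor method:

General solution: y = 3 + Ce^(-3x)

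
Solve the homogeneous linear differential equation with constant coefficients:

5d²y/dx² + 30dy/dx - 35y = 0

Characteristic equation: 5r² + 30r - 35 = 0
Divide by 5: r² + 6r - 7 = 0
Roots: r = 1, -7 (distinct real)
General solution: y = C₁e^x + C₂e^(-7x)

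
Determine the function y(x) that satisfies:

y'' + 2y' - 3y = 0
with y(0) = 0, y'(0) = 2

General solution: y = C₁e^x + C₂e^(-3x)
Applying ICs: C₁ = 1/2, C₂ = -1/2
Particular solution: y = (1/2)e^x - (1/2)e^(-3x)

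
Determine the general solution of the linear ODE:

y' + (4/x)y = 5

Using integrating factor method:

General solution: y = x + Cx^(-4)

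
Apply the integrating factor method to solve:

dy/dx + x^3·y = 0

Using integrating factor method:

General solution: y = Ce^(-x^4/4)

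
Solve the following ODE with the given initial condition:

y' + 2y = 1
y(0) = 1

General solution: y = 1/2 + Ce^(-2x)
Applying y(0) = 1: C = 1 - 1/2 = 1/2
Particular solution: y = 1/2 + (1/2)e^(-2x)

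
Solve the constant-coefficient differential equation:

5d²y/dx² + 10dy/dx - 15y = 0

Characteristic equation: 5r² + 10r - 15 = 0
Divide by 5: r² + 2r - 3 = 0
Roots: r = 1, -3 (distinct real)
General solution: y = C₁e^x + C₂e^(-3x)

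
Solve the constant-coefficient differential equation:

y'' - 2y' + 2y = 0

Characteristic equation: r² - 2r + 2 = 0
Roots: r = 1 ± i (complex conjugates)
General solution: y = e^x(C₁cos(x) + C₂sin(x))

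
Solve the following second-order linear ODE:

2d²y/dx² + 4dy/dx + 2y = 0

Characteristic equation: 2r² + 4r + 2 = 0
Divide by 2: r² + 2r + 1 = 0
Factored: (r + 1)² = 0
Repeated root: r = -1
General solution: y = (C₁ + C₂x)e^(-x)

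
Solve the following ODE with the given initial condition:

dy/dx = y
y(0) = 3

General solution: y = Ce^x
Applying IC y(0) = 3:
Particular solution: y = 3e^x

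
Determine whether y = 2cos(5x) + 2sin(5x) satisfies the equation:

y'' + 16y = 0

Verification:
y'' = -50cos(5x) - 50sin(5x)
y'' + 16y ≠ 0 (frequency mismatch: got 25 instead of 16)

No, it is not a solution.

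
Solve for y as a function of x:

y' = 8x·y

Separating variables and integrating:
ln|y| = 4x^2 + C

General solution: y = Ce^(4x^2)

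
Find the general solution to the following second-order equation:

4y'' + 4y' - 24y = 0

Characteristic equation: 4r² + 4r - 24 = 0
Divide by 4: r² + r - 6 = 0
Roots: r = 2, -3 (distinct real)
General solution: y = C₁e^(2x) + C₂e^(-3x)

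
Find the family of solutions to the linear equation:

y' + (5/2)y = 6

Using integrating factor method:

General solution: y = 12/5 + Ce^(-5x/2)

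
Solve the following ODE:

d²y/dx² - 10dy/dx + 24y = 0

Characteristic equation: r² - 10r + 24 = 0
Roots: r = 6, 4 (distinct real)
General solution: y = C₁e^(6x) + C₂e^(4x)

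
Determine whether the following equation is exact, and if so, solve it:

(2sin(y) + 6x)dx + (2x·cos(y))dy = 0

Verify exactness: ∂M/∂y = ∂N/∂x ✓
Find F(x,y) such that ∂F/∂x = M, ∂F/∂y = N
Solution: 2x·sin(y) + 3x² = C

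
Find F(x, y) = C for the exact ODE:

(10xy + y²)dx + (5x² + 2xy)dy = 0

Verify exactness: ∂M/∂y = ∂N/∂x ✓
Find F(x,y) such that ∂F/∂x = M, ∂F/∂y = N
Solution: 5x²y + xy² = C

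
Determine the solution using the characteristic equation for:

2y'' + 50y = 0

Characteristic equation: 2r² + 50 = 0
Divide by 2: r² + 25 = 0
Roots: r = ±5i (complex conjugates)
General solution: y = C₁cos(5x) + C₂sin(5x)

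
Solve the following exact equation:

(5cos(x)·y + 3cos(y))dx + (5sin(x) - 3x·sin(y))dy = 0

Verify exactness: ∂M/∂y = ∂N/∂x ✓
Find F(x,y) such that ∂F/∂x = M, ∂F/∂y = N
Solution: 5sin(x)·y + 3x·cos(y) = C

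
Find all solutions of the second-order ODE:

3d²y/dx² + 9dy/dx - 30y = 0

Characteristic equation: 3r² + 9r - 30 = 0
Divide by 3: r² + 3r - 10 = 0
Roots: r = 2, -5 (distinct real)
General solution: y = C₁e^(2x) + C₂e^(-5x)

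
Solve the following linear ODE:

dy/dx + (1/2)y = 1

Using integrating factor method:

General solution: y = 2 + Ce^(-x/2)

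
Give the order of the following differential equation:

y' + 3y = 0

The order is 1 (highest derivative is of order 1).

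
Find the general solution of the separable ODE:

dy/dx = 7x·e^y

Separating variables and integrating:
-e^(-y) = 7x²/2 + C

General solution: y = -ln(C - 7x²/2)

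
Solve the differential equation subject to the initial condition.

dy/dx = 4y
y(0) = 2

General solution: y = Ce^(4x)
Applying IC y(0) = 2:
Particular solution: y = 2e^(4x)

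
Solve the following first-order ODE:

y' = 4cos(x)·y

Separating variables and integrating:
ln|y| = 4sin(x) + C

General solution: y = Ce^(4sin(x))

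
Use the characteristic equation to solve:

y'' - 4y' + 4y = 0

Characteristic equation: r² - 4r + 4 = 0
Factored: (r - 2)² = 0
Repeated root: r = 2
General solution: y = (C₁ + C₂x)e^(2x)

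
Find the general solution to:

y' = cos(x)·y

Separating variables and integrating:
ln|y| = sin(x) + C

General solution: y = Ce^(sin(x))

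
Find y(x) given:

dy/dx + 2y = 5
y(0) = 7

General solution: y = 5/2 + Ce^(-2x)
Applying y(0) = 7: C = 7 - 5/2 = 9/2
Particular solution: y = 5/2 + (9/2)e^(-2x)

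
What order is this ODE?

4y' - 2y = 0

The order is 1 (highest derivative is of order 1).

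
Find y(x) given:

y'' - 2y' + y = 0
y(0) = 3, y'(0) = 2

General solution: y = (C₁ + C₂x)e^x
Repeated root r = 1
Applying ICs: C₁ = 3, C₂ = -1
Particular solution: y = (3 - x)e^x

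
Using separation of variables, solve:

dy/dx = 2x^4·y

Separating variables and integrating:
ln|y| = 2x^5/5 + C

General solution: y = Ce^(2x^5/5)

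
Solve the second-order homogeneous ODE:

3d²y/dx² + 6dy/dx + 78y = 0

Characteristic equation: 3r² + 6r + 78 = 0
Divide by 3: r² + 2r + 26 = 0
Roots: r = -1 ± 5i (complex conjugates)
General solution: y = e^(-x)(C₁cos(5x) + C₂sin(5x))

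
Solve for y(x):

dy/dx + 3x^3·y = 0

Using integrating factor method:

General solution: y = Ce^(-3x^4/4)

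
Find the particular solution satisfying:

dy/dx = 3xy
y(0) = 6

General solution: y = Ce^(3x²/2)
Applying IC y(0) = 6:
Particular solution: y = 6e^(3x²/2)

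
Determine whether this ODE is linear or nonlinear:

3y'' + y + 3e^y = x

Nonlinear (e^y is nonlinear in y)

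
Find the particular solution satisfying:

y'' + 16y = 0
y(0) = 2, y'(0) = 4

General solution: y = C₁cos(4x) + C₂sin(4x)
Complex roots r = ±4i
Applying ICs: C₁ = 2, C₂ = 1
Particular solution: y = 2cos(4x) + sin(4x)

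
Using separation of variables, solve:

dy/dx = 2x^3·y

Separating variables and integrating:
ln|y| = x^4/2 + C

General solution: y = Ce^(x^4/2)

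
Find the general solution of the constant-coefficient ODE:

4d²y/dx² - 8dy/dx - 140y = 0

Characteristic equation: 4r² - 8r - 140 = 0
Divide by 4: r² - 2r - 35 = 0
Roots: r = 7, -5 (distinct real)
General solution: y = C₁e^(7x) + C₂e^(-5x)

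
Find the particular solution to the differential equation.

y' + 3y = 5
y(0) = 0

General solution: y = 5/3 + Ce^(-3x)
Applying y(0) = 0: C = 0 - 5/3 = -5/3
Particular solution: y = 5/3 - (5/3)e^(-3x)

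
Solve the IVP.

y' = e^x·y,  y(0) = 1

General solution: y = Ce^(e^x)
Applying IC y(0) = 1:
Particular solution: y = e^(e^x - 1)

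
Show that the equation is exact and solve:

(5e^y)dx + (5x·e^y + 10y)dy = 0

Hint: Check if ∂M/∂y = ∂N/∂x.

Verify exactness: ∂M/∂y = ∂N/∂x ✓
Find F(x,y) such that ∂F/∂x = M, ∂F/∂y = N
Solution: 5x·e^y + 5y² = C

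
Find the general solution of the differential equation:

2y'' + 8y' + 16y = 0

Characteristic equation: 2r² + 8r + 16 = 0
Divide by 2: r² + 4r + 8 = 0
Roots: r = -2 ± 2i (complex conjugates)
General solution: y = e^(-2x)(C₁cos(2x) + C₂sin(2x))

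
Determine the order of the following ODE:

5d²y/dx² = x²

The order is 2 (highest derivative is of order 2).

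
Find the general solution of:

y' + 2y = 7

Using integrating factor method:

General solution: y = 7/2 + Ce^(-2x)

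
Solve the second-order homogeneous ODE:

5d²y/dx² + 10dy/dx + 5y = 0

Characteristic equation: 5r² + 10r + 5 = 0
Divide by 5: r² + 2r + 1 = 0
Factored: (r + 1)² = 0
Repeated root: r = -1
General solution: y = (C₁ + C₂x)e^(-x)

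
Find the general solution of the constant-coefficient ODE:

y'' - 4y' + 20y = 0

Characteristic equation: r² - 4r + 20 = 0
Roots: r = 2 ± 4i (complex conjugates)
General solution: y = e^(2x)(C₁cos(4x) + C₂sin(4x))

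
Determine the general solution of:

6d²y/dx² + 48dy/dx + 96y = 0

Characteristic equation: 6r² + 48r + 96 = 0
Divide by 6: r² + 8r + 16 = 0
Factored: (r + 4)² = 0
Repeated root: r = -4
General solution: y = (C₁ + C₂x)e^(-4x)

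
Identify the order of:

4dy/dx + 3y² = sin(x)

The order is 1 (highest derivative is of order 1).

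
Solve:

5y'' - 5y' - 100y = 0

Characteristic equation: 5r² - 5r - 100 = 0
Divide by 5: r² - r - 20 = 0
Roots: r = 5, -4 (distinct real)
General solution: y = C₁e^(5x) + C₂e^(-4x)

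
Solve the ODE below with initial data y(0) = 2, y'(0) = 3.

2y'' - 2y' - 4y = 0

General solution: y = C₁e^(2x) + C₂e^(-x)
Applying ICs: C₁ = 5/3, C₂ = 1/3
Particular solution: y = (5/3)e^(2x) + (1/3)e^(-x)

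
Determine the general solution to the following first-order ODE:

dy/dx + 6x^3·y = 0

Using integrating factor method:

General solution: y = Ce^(-3x^4/2)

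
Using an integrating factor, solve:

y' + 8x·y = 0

Using integrating factor method:

General solution: y = Ce^(-4x^2)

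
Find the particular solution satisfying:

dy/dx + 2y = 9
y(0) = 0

General solution: y = 9/2 + Ce^(-2x)
Applying y(0) = 0: C = 0 - 9/2 = -9/2
Particular solution: y = 9/2 - (9/2)e^(-2x)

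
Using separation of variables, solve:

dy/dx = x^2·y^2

Separating variables and integrating:
-1/y = x^3/3 + C

General solution: y^-1 = (-1/3)x^3 + C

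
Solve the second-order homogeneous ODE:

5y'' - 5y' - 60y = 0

Characteristic equation: 5r² - 5r - 60 = 0
Divide by 5: r² - r - 12 = 0
Roots: r = 4, -3 (distinct real)
General solution: y = C₁e^(4x) + C₂e^(-3x)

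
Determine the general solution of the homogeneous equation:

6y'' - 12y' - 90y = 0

Characteristic equation: 6r² - 12r - 90 = 0
Divide by 6: r² - 2r - 15 = 0
Roots: r = 5, -3 (distinct real)
General solution: y = C₁e^(5x) + C₂e^(-3x)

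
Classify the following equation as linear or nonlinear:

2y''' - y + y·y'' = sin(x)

Nonlinear (y·y'' term)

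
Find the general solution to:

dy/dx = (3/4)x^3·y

Separating variables and integrating:
ln|y| = 3x^4/16 + C

General solution: y = Ce^(3x^4/16)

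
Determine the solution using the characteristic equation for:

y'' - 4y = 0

Characteristic equation: r² - 4 = 0
Roots: r = 2, -2 (distinct real)
General solution: y = C₁e^(2x) + C₂e^(-2x)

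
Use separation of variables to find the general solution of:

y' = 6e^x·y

Separating variables and integrating:
ln|y| = 6e^x + C

General solution: y = Ce^(6e^x)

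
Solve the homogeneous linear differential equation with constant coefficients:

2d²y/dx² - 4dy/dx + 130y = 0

Characteristic equation: 2r² - 4r + 130 = 0
Divide by 2: r² - 2r + 65 = 0
Roots: r = 1 ± 8i (complex conjugates)
General solution: y = e^x(C₁cos(8x) + C₂sin(8x))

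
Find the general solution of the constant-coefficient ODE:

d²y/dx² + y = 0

Characteristic equation: r² + 1 = 0
Roots: r = ±i (complex conjugates)
General solution: y = C₁cos(x) + C₂sin(x)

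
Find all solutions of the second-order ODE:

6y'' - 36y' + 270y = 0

Characteristic equation: 6r² - 36r + 270 = 0
Divide by 6: r² - 6r + 45 = 0
Roots: r = 3 ± 6i (complex conjugates)
General solution: y = e^(3x)(C₁cos(6x) + C₂sin(6x))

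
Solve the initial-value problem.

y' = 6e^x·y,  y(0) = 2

General solution: y = Ce^(6e^x)
Applying IC y(0) = 2:
Particular solution: y = 2e^(6(e^x - 1))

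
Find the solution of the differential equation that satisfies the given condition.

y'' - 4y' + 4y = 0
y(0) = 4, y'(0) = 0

General solution: y = (C₁ + C₂x)e^(2x)
Repeated root r = 2
Applying ICs: C₁ = 4, C₂ = -8
Particular solution: y = (4 - 8x)e^(2x)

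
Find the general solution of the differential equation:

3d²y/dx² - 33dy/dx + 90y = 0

Characteristic equation: 3r² - 33r + 90 = 0
Divide by 3: r² - 11r + 30 = 0
Roots: r = 6, 5 (distinct real)
General solution: y = C₁e^(6x) + C₂e^(5x)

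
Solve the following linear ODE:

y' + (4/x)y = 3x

Using integrating factor method:

General solution: y = (1/2)x^2 + Cx^(-4)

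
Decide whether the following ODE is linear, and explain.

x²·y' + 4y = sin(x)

Linear (y and its derivatives appear to the first power only, no products of y terms)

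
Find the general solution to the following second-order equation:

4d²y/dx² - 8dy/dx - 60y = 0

Characteristic equation: 4r² - 8r - 60 = 0
Divide by 4: r² - 2r - 15 = 0
Roots: r = 5, -3 (distinct real)
General solution: y = C₁e^(5x) + C₂e^(-3x)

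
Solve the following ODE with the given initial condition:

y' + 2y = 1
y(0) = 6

General solution: y = 1/2 + Ce^(-2x)
Applying y(0) = 6: C = 6 - 1/2 = 11/2
Particular solution: y = 1/2 + (11/2)e^(-2x)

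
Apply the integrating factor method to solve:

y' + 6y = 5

Using integrating factor method:

General solution: y = 5/6 + Ce^(-6x)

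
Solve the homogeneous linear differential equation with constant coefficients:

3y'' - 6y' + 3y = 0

Characteristic equation: 3r² - 6r + 3 = 0
Divide by 3: r² - 2r + 1 = 0
Factored: (r - 1)² = 0
Repeated root: r = 1
General solution: y = (C₁ + C₂x)e^x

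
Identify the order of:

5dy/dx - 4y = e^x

The order is 1 (highest derivative is of order 1).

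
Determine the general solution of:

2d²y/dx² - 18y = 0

Characteristic equation: 2r² - 18 = 0
Divide by 2: r² - 9 = 0
Roots: r = 3, -3 (distinct real)
General solution: y = C₁e^(3x) + C₂e^(-3x)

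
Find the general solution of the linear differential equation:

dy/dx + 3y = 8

Using integrating factor method:

General solution: y = 8/3 + Ce^(-3x)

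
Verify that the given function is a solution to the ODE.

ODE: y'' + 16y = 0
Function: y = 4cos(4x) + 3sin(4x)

Verification:
y'' = -64cos(4x) - 48sin(4x)
y'' + 16y = 0 ✓

Yes, it is a solution.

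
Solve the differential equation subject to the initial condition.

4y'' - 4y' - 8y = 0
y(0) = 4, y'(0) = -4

General solution: y = C₁e^(2x) + C₂e^(-x)
Applying ICs: C₁ = 0, C₂ = 4
Particular solution: y = 4e^(-x)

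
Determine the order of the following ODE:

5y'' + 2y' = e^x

The order is 2 (highest derivative is of order 2).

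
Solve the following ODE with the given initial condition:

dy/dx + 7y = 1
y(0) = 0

General solution: y = 1/7 + Ce^(-7x)
Applying y(0) = 0: C = 0 - 1/7 = -1/7
Particular solution: y = 1/7 - (1/7)e^(-7x)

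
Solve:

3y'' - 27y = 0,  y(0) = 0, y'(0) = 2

General solution: y = C₁e^(3x) + C₂e^(-3x)
Applying ICs: C₁ = 1/3, C₂ = -1/3
Particular solution: y = (1/3)e^(3x) - (1/3)e^(-3x)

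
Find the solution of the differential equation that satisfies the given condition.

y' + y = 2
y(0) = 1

General solution: y = 2 + Ce^(-x)
Applying y(0) = 1: C = 1 - 2 = -1
Particular solution: y = 2 - e^(-x)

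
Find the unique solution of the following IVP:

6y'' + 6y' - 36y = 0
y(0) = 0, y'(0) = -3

General solution: y = C₁e^(2x) + C₂e^(-3x)
Applying ICs: C₁ = -3/5, C₂ = 3/5
Particular solution: y = -(3/5)e^(2x) + (3/5)e^(-3x)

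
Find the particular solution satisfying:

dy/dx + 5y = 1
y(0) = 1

General solution: y = 1/5 + Ce^(-5x)
Applying y(0) = 1: C = 1 - 1/5 = 4/5
Particular solution: y = 1/5 + (4/5)e^(-5x)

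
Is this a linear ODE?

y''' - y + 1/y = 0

No. Nonlinear (1/y term)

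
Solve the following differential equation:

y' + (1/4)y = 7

Using integrating factor method:

General solution: y = 28 + Ce^(-x/4)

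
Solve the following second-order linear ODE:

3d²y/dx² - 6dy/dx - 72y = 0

Characteristic equation: 3r² - 6r - 72 = 0
Divide by 3: r² - 2r - 24 = 0
Roots: r = 6, -4 (distinct real)
General solution: y = C₁e^(6x) + C₂e^(-4x)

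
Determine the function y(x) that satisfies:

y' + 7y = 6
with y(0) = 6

General solution: y = 6/7 + Ce^(-7x)
Applying y(0) = 6: C = 6 - 6/7 = 36/7
Particular solution: y = 6/7 + (36/7)e^(-7x)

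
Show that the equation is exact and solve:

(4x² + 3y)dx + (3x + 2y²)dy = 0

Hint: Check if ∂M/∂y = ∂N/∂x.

Verify exactness: ∂M/∂y = ∂N/∂x ✓
Find F(x,y) such that ∂F/∂x = M, ∂F/∂y = N
Solution: 4x³/3 + 3xy + 2y³/3 = C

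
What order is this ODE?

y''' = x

The order is 3 (highest derivative is of order 3).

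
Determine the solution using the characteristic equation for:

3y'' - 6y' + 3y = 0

Characteristic equation: 3r² - 6r + 3 = 0
Divide by 3: r² - 2r + 1 = 0
Factored: (r - 1)² = 0
Repeated root: r = 1
General solution: y = (C₁ + C₂x)e^x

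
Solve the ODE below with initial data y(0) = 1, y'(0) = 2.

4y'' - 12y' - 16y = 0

General solution: y = C₁e^(4x) + C₂e^(-x)
Applying ICs: C₁ = 3/5, C₂ = 2/5
Particular solution: y = (3/5)e^(4x) + (2/5)e^(-x)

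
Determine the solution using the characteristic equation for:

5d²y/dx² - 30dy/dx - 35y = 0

Characteristic equation: 5r² - 30r - 35 = 0
Divide by 5: r² - 6r - 7 = 0
Roots: r = 7, -1 (distinct real)
General solution: y = C₁e^(7x) + C₂e^(-x)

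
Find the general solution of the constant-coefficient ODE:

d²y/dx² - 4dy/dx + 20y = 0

Characteristic equation: r² - 4r + 20 = 0
Roots: r = 2 ± 4i (complex conjugates)
General solution: y = e^(2x)(C₁cos(4x) + C₂sin(4x))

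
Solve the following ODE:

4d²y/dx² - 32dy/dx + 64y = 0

Characteristic equation: 4r² - 32r + 64 = 0
Divide by 4: r² - 8r + 16 = 0
Factored: (r - 4)² = 0
Repeated root: r = 4
General solution: y = (C₁ + C₂x)e^(4x)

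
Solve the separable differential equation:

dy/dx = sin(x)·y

Separating variables and integrating:
ln|y| = -cos(x) + C

General solution: y = Ce^(-cos(x))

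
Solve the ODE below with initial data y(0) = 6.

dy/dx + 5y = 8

General solution: y = 8/5 + Ce^(-5x)
Applying y(0) = 6: C = 6 - 8/5 = 22/5
Particular solution: y = 8/5 + (22/5)e^(-5x)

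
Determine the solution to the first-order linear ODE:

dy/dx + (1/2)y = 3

Using integrating factor method:

General solution: y = 6 + Ce^(-x/2)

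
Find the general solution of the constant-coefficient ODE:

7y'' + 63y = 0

Characteristic equation: 7r² + 63 = 0
Divide by 7: r² + 9 = 0
Roots: r = ±3i (complex conjugates)
General solution: y = C₁cos(3x) + C₂sin(3x)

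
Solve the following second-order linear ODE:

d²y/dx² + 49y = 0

Characteristic equation: r² + 49 = 0
Roots: r = ±7i (complex conjugates)
General solution: y = C₁cos(7x) + C₂sin(7x)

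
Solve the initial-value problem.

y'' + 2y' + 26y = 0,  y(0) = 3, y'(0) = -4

General solution: y = e^(-x)(C₁cos(5x) + C₂sin(5x))
Complex roots r = -1 ± 5i
Applying ICs: C₁ = 3, C₂ = -1/5
Particular solution: y = e^(-x)(3cos(5x) - (1/5)sin(5x))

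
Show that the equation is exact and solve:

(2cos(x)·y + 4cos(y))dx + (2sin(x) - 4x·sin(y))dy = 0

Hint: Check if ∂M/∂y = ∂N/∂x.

Verify exactness: ∂M/∂y = ∂N/∂x ✓
Find F(x,y) such that ∂F/∂x = M, ∂F/∂y = N
Solution: 2sin(x)·y + 4x·cos(y) = C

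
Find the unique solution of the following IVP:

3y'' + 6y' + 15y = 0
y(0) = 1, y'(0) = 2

General solution: y = e^(-x)(C₁cos(2x) + C₂sin(2x))
Complex roots r = -1 ± 2i
Applying ICs: C₁ = 1, C₂ = 3/2
Particular solution: y = e^(-x)(cos(2x) + (3/2)sin(2x))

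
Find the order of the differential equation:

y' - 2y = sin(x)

The order is 1 (highest derivative is of order 1).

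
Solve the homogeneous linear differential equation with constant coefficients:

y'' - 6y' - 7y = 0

Characteristic equation: r² - 6r - 7 = 0
Roots: r = 7, -1 (distinct real)
General solution: y = C₁e^(7x) + C₂e^(-x)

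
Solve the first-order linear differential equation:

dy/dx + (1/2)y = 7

Using integrating factor method:

General solution: y = 14 + Ce^(-x/2)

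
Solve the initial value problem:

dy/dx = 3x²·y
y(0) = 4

General solution: y = Ce^(x³)
Applying IC y(0) = 4:
Particular solution: y = 4e^(x³)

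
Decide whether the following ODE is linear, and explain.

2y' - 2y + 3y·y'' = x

Nonlinear (y·y'' term)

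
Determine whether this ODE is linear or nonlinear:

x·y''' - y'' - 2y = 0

Linear (y and its derivatives appear to the first power only, no products of y terms)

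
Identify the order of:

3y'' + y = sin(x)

The order is 2 (highest derivative is of order 2).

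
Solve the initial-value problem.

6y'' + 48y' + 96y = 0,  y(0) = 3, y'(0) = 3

General solution: y = (C₁ + C₂x)e^(-4x)
Repeated root r = -4
Applying ICs: C₁ = 3, C₂ = 15
Particular solution: y = (3 + 15x)e^(-4x)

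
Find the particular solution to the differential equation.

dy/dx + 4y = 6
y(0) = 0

General solution: y = 3/2 + Ce^(-4x)
Applying y(0) = 0: C = 0 - 3/2 = -3/2
Particular solution: y = 3/2 - (3/2)e^(-4x)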